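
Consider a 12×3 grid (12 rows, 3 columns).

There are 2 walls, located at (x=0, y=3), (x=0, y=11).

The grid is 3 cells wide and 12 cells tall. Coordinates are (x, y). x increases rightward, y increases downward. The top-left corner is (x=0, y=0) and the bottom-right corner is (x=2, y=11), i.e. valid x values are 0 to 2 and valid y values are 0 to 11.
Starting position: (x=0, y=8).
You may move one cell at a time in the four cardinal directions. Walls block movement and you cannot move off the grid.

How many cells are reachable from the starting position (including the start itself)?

BFS flood-fill from (x=0, y=8):
  Distance 0: (x=0, y=8)
  Distance 1: (x=0, y=7), (x=1, y=8), (x=0, y=9)
  Distance 2: (x=0, y=6), (x=1, y=7), (x=2, y=8), (x=1, y=9), (x=0, y=10)
  Distance 3: (x=0, y=5), (x=1, y=6), (x=2, y=7), (x=2, y=9), (x=1, y=10)
  Distance 4: (x=0, y=4), (x=1, y=5), (x=2, y=6), (x=2, y=10), (x=1, y=11)
  Distance 5: (x=1, y=4), (x=2, y=5), (x=2, y=11)
  Distance 6: (x=1, y=3), (x=2, y=4)
  Distance 7: (x=1, y=2), (x=2, y=3)
  Distance 8: (x=1, y=1), (x=0, y=2), (x=2, y=2)
  Distance 9: (x=1, y=0), (x=0, y=1), (x=2, y=1)
  Distance 10: (x=0, y=0), (x=2, y=0)
Total reachable: 34 (grid has 34 open cells total)

Answer: Reachable cells: 34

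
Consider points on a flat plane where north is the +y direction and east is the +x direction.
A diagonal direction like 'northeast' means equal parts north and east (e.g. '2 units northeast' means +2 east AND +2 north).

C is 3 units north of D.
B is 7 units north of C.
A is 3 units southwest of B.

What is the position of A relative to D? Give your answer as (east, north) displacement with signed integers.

Place D at the origin (east=0, north=0).
  C is 3 units north of D: delta (east=+0, north=+3); C at (east=0, north=3).
  B is 7 units north of C: delta (east=+0, north=+7); B at (east=0, north=10).
  A is 3 units southwest of B: delta (east=-3, north=-3); A at (east=-3, north=7).
Therefore A relative to D: (east=-3, north=7).

Answer: A is at (east=-3, north=7) relative to D.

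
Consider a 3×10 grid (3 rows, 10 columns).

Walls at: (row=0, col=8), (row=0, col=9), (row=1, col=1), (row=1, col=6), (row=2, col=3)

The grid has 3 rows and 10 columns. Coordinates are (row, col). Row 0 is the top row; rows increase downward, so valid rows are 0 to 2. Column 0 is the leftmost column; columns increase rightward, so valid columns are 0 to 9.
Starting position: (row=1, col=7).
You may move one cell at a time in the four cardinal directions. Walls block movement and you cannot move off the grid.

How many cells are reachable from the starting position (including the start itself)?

Answer: Reachable cells: 25

Derivation:
BFS flood-fill from (row=1, col=7):
  Distance 0: (row=1, col=7)
  Distance 1: (row=0, col=7), (row=1, col=8), (row=2, col=7)
  Distance 2: (row=0, col=6), (row=1, col=9), (row=2, col=6), (row=2, col=8)
  Distance 3: (row=0, col=5), (row=2, col=5), (row=2, col=9)
  Distance 4: (row=0, col=4), (row=1, col=5), (row=2, col=4)
  Distance 5: (row=0, col=3), (row=1, col=4)
  Distance 6: (row=0, col=2), (row=1, col=3)
  Distance 7: (row=0, col=1), (row=1, col=2)
  Distance 8: (row=0, col=0), (row=2, col=2)
  Distance 9: (row=1, col=0), (row=2, col=1)
  Distance 10: (row=2, col=0)
Total reachable: 25 (grid has 25 open cells total)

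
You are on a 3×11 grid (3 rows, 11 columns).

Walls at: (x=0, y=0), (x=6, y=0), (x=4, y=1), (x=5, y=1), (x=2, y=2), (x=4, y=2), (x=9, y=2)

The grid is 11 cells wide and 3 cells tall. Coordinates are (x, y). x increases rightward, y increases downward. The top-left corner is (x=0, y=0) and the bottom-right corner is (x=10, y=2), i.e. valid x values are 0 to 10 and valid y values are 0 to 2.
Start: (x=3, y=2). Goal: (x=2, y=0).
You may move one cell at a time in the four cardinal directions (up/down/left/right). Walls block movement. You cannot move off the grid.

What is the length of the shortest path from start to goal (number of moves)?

BFS from (x=3, y=2) until reaching (x=2, y=0):
  Distance 0: (x=3, y=2)
  Distance 1: (x=3, y=1)
  Distance 2: (x=3, y=0), (x=2, y=1)
  Distance 3: (x=2, y=0), (x=4, y=0), (x=1, y=1)  <- goal reached here
One shortest path (3 moves): (x=3, y=2) -> (x=3, y=1) -> (x=2, y=1) -> (x=2, y=0)

Answer: Shortest path length: 3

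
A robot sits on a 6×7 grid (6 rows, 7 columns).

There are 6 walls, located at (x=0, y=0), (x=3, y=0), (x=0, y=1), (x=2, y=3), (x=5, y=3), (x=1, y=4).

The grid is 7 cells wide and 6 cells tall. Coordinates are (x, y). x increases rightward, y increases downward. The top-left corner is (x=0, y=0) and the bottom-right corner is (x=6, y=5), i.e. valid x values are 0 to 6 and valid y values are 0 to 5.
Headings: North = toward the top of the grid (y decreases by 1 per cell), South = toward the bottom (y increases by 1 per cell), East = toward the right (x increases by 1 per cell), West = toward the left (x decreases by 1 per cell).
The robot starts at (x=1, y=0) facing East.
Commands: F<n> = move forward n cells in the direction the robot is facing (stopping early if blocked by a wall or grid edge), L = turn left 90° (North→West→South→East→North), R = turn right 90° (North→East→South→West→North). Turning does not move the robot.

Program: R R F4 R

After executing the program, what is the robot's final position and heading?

Start: (x=1, y=0), facing East
  R: turn right, now facing South
  R: turn right, now facing West
  F4: move forward 0/4 (blocked), now at (x=1, y=0)
  R: turn right, now facing North
Final: (x=1, y=0), facing North

Answer: Final position: (x=1, y=0), facing North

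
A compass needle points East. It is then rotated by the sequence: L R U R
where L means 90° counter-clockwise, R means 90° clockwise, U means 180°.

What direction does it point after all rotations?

Start: East
  L (left (90° counter-clockwise)) -> North
  R (right (90° clockwise)) -> East
  U (U-turn (180°)) -> West
  R (right (90° clockwise)) -> North
Final: North

Answer: Final heading: North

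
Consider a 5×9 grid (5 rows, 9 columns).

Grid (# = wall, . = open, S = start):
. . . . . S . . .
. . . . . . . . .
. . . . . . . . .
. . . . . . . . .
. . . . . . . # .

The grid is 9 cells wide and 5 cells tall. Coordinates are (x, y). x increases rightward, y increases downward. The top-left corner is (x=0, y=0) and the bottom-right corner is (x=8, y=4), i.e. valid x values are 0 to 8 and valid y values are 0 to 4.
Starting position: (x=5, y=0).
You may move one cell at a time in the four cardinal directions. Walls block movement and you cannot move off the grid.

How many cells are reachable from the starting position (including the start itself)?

Answer: Reachable cells: 44

Derivation:
BFS flood-fill from (x=5, y=0):
  Distance 0: (x=5, y=0)
  Distance 1: (x=4, y=0), (x=6, y=0), (x=5, y=1)
  Distance 2: (x=3, y=0), (x=7, y=0), (x=4, y=1), (x=6, y=1), (x=5, y=2)
  Distance 3: (x=2, y=0), (x=8, y=0), (x=3, y=1), (x=7, y=1), (x=4, y=2), (x=6, y=2), (x=5, y=3)
  Distance 4: (x=1, y=0), (x=2, y=1), (x=8, y=1), (x=3, y=2), (x=7, y=2), (x=4, y=3), (x=6, y=3), (x=5, y=4)
  Distance 5: (x=0, y=0), (x=1, y=1), (x=2, y=2), (x=8, y=2), (x=3, y=3), (x=7, y=3), (x=4, y=4), (x=6, y=4)
  Distance 6: (x=0, y=1), (x=1, y=2), (x=2, y=3), (x=8, y=3), (x=3, y=4)
  Distance 7: (x=0, y=2), (x=1, y=3), (x=2, y=4), (x=8, y=4)
  Distance 8: (x=0, y=3), (x=1, y=4)
  Distance 9: (x=0, y=4)
Total reachable: 44 (grid has 44 open cells total)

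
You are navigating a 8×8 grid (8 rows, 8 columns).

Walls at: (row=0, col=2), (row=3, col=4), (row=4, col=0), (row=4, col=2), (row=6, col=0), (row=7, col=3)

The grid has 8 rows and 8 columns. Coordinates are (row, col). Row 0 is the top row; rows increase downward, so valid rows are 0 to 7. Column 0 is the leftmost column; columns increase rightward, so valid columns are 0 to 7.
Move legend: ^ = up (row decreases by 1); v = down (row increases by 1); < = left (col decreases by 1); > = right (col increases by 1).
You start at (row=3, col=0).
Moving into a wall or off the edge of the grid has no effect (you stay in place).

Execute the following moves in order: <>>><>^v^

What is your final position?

Start: (row=3, col=0)
  < (left): blocked, stay at (row=3, col=0)
  > (right): (row=3, col=0) -> (row=3, col=1)
  > (right): (row=3, col=1) -> (row=3, col=2)
  > (right): (row=3, col=2) -> (row=3, col=3)
  < (left): (row=3, col=3) -> (row=3, col=2)
  > (right): (row=3, col=2) -> (row=3, col=3)
  ^ (up): (row=3, col=3) -> (row=2, col=3)
  v (down): (row=2, col=3) -> (row=3, col=3)
  ^ (up): (row=3, col=3) -> (row=2, col=3)
Final: (row=2, col=3)

Answer: Final position: (row=2, col=3)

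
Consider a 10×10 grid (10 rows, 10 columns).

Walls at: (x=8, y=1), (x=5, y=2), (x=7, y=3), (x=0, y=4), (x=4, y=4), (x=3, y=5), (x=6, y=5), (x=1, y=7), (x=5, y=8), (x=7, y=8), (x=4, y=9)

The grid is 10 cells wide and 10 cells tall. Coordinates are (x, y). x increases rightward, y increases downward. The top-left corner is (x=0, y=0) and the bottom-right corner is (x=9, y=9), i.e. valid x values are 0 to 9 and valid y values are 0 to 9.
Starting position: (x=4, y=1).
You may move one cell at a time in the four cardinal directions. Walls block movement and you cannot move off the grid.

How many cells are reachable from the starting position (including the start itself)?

Answer: Reachable cells: 89

Derivation:
BFS flood-fill from (x=4, y=1):
  Distance 0: (x=4, y=1)
  Distance 1: (x=4, y=0), (x=3, y=1), (x=5, y=1), (x=4, y=2)
  Distance 2: (x=3, y=0), (x=5, y=0), (x=2, y=1), (x=6, y=1), (x=3, y=2), (x=4, y=3)
  Distance 3: (x=2, y=0), (x=6, y=0), (x=1, y=1), (x=7, y=1), (x=2, y=2), (x=6, y=2), (x=3, y=3), (x=5, y=3)
  Distance 4: (x=1, y=0), (x=7, y=0), (x=0, y=1), (x=1, y=2), (x=7, y=2), (x=2, y=3), (x=6, y=3), (x=3, y=4), (x=5, y=4)
  Distance 5: (x=0, y=0), (x=8, y=0), (x=0, y=2), (x=8, y=2), (x=1, y=3), (x=2, y=4), (x=6, y=4), (x=5, y=5)
  Distance 6: (x=9, y=0), (x=9, y=2), (x=0, y=3), (x=8, y=3), (x=1, y=4), (x=7, y=4), (x=2, y=5), (x=4, y=5), (x=5, y=6)
  Distance 7: (x=9, y=1), (x=9, y=3), (x=8, y=4), (x=1, y=5), (x=7, y=5), (x=2, y=6), (x=4, y=6), (x=6, y=6), (x=5, y=7)
  Distance 8: (x=9, y=4), (x=0, y=5), (x=8, y=5), (x=1, y=6), (x=3, y=6), (x=7, y=6), (x=2, y=7), (x=4, y=7), (x=6, y=7)
  Distance 9: (x=9, y=5), (x=0, y=6), (x=8, y=6), (x=3, y=7), (x=7, y=7), (x=2, y=8), (x=4, y=8), (x=6, y=8)
  Distance 10: (x=9, y=6), (x=0, y=7), (x=8, y=7), (x=1, y=8), (x=3, y=8), (x=2, y=9), (x=6, y=9)
  Distance 11: (x=9, y=7), (x=0, y=8), (x=8, y=8), (x=1, y=9), (x=3, y=9), (x=5, y=9), (x=7, y=9)
  Distance 12: (x=9, y=8), (x=0, y=9), (x=8, y=9)
  Distance 13: (x=9, y=9)
Total reachable: 89 (grid has 89 open cells total)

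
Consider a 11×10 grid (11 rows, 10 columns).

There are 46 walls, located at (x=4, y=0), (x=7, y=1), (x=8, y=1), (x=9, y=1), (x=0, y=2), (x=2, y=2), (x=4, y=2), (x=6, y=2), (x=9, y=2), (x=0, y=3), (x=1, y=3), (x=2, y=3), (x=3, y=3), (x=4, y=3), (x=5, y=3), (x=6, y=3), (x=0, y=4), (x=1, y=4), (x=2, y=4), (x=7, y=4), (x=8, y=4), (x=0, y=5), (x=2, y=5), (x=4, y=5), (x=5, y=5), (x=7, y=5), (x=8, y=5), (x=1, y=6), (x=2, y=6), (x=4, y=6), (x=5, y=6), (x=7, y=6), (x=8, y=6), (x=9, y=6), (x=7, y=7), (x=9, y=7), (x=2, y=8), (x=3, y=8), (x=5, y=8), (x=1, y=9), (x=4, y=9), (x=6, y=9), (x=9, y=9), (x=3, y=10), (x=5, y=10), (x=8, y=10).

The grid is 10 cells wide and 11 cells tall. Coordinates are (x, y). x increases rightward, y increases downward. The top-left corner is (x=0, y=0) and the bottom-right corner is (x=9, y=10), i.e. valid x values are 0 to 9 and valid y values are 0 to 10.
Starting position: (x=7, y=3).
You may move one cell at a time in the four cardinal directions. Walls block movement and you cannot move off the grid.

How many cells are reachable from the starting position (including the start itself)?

BFS flood-fill from (x=7, y=3):
  Distance 0: (x=7, y=3)
  Distance 1: (x=7, y=2), (x=8, y=3)
  Distance 2: (x=8, y=2), (x=9, y=3)
  Distance 3: (x=9, y=4)
  Distance 4: (x=9, y=5)
Total reachable: 7 (grid has 64 open cells total)

Answer: Reachable cells: 7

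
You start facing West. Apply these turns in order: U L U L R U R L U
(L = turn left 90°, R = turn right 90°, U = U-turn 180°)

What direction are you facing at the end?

Start: West
  U (U-turn (180°)) -> East
  L (left (90° counter-clockwise)) -> North
  U (U-turn (180°)) -> South
  L (left (90° counter-clockwise)) -> East
  R (right (90° clockwise)) -> South
  U (U-turn (180°)) -> North
  R (right (90° clockwise)) -> East
  L (left (90° counter-clockwise)) -> North
  U (U-turn (180°)) -> South
Final: South

Answer: Final heading: South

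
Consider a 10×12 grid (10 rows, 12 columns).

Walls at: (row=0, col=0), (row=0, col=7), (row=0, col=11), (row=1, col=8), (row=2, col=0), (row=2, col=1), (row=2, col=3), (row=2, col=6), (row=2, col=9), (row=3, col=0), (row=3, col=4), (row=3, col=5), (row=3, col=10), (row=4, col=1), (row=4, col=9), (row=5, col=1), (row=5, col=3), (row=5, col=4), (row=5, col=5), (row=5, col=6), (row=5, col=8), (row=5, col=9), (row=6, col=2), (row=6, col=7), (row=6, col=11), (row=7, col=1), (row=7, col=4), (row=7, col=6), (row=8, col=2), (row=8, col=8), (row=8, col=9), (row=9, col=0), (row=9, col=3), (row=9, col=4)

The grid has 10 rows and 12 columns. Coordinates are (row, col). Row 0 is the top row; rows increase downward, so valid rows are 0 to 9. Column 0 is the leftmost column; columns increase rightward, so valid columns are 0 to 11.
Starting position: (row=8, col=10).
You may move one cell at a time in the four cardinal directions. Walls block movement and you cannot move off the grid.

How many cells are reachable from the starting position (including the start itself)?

Answer: Reachable cells: 42

Derivation:
BFS flood-fill from (row=8, col=10):
  Distance 0: (row=8, col=10)
  Distance 1: (row=7, col=10), (row=8, col=11), (row=9, col=10)
  Distance 2: (row=6, col=10), (row=7, col=9), (row=7, col=11), (row=9, col=9), (row=9, col=11)
  Distance 3: (row=5, col=10), (row=6, col=9), (row=7, col=8), (row=9, col=8)
  Distance 4: (row=4, col=10), (row=5, col=11), (row=6, col=8), (row=7, col=7), (row=9, col=7)
  Distance 5: (row=4, col=11), (row=8, col=7), (row=9, col=6)
  Distance 6: (row=3, col=11), (row=8, col=6), (row=9, col=5)
  Distance 7: (row=2, col=11), (row=8, col=5)
  Distance 8: (row=1, col=11), (row=2, col=10), (row=7, col=5), (row=8, col=4)
  Distance 9: (row=1, col=10), (row=6, col=5), (row=8, col=3)
  Distance 10: (row=0, col=10), (row=1, col=9), (row=6, col=4), (row=6, col=6), (row=7, col=3)
  Distance 11: (row=0, col=9), (row=6, col=3), (row=7, col=2)
  Distance 12: (row=0, col=8)
Total reachable: 42 (grid has 86 open cells total)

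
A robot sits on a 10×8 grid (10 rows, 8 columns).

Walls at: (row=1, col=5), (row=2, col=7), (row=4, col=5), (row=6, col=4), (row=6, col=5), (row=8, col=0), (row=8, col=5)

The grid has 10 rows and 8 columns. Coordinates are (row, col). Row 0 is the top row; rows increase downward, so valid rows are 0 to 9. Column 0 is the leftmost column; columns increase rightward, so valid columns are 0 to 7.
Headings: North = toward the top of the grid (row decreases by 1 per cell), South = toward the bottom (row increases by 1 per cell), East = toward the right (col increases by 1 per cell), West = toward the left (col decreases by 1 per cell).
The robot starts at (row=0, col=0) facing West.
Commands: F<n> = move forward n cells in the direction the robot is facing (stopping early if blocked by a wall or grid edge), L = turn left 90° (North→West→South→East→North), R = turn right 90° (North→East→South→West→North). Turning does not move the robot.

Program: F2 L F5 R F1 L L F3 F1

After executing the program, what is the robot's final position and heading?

Answer: Final position: (row=5, col=4), facing East

Derivation:
Start: (row=0, col=0), facing West
  F2: move forward 0/2 (blocked), now at (row=0, col=0)
  L: turn left, now facing South
  F5: move forward 5, now at (row=5, col=0)
  R: turn right, now facing West
  F1: move forward 0/1 (blocked), now at (row=5, col=0)
  L: turn left, now facing South
  L: turn left, now facing East
  F3: move forward 3, now at (row=5, col=3)
  F1: move forward 1, now at (row=5, col=4)
Final: (row=5, col=4), facing East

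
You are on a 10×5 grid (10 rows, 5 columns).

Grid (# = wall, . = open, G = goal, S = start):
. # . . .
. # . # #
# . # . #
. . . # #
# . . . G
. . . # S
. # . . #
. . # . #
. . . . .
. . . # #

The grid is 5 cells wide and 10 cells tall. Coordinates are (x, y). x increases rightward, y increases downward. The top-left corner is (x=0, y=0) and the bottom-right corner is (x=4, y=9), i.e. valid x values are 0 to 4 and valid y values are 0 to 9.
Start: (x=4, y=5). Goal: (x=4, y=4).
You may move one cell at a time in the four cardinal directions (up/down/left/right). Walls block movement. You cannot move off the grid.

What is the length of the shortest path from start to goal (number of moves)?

BFS from (x=4, y=5) until reaching (x=4, y=4):
  Distance 0: (x=4, y=5)
  Distance 1: (x=4, y=4)  <- goal reached here
One shortest path (1 moves): (x=4, y=5) -> (x=4, y=4)

Answer: Shortest path length: 1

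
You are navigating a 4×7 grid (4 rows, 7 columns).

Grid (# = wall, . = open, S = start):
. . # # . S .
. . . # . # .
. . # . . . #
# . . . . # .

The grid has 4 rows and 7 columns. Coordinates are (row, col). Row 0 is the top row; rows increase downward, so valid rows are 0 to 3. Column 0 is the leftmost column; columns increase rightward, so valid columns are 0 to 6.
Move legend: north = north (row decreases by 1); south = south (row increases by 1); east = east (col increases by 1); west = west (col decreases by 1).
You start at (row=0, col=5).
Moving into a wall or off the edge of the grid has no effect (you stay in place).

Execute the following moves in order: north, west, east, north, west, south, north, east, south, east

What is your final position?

Start: (row=0, col=5)
  north (north): blocked, stay at (row=0, col=5)
  west (west): (row=0, col=5) -> (row=0, col=4)
  east (east): (row=0, col=4) -> (row=0, col=5)
  north (north): blocked, stay at (row=0, col=5)
  west (west): (row=0, col=5) -> (row=0, col=4)
  south (south): (row=0, col=4) -> (row=1, col=4)
  north (north): (row=1, col=4) -> (row=0, col=4)
  east (east): (row=0, col=4) -> (row=0, col=5)
  south (south): blocked, stay at (row=0, col=5)
  east (east): (row=0, col=5) -> (row=0, col=6)
Final: (row=0, col=6)

Answer: Final position: (row=0, col=6)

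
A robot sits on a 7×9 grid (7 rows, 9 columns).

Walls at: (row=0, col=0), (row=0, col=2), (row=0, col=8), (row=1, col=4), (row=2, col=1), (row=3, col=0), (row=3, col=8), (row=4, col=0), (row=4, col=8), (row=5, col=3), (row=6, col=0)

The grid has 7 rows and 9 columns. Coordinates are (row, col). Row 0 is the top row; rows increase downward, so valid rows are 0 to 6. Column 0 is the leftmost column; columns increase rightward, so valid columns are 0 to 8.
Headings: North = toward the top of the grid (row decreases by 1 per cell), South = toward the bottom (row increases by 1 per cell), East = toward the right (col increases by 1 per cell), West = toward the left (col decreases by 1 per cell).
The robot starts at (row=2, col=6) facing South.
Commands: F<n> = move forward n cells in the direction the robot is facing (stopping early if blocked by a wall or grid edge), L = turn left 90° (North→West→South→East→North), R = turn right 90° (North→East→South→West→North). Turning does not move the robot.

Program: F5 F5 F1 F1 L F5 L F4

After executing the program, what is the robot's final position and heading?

Answer: Final position: (row=5, col=8), facing North

Derivation:
Start: (row=2, col=6), facing South
  F5: move forward 4/5 (blocked), now at (row=6, col=6)
  F5: move forward 0/5 (blocked), now at (row=6, col=6)
  F1: move forward 0/1 (blocked), now at (row=6, col=6)
  F1: move forward 0/1 (blocked), now at (row=6, col=6)
  L: turn left, now facing East
  F5: move forward 2/5 (blocked), now at (row=6, col=8)
  L: turn left, now facing North
  F4: move forward 1/4 (blocked), now at (row=5, col=8)
Final: (row=5, col=8), facing North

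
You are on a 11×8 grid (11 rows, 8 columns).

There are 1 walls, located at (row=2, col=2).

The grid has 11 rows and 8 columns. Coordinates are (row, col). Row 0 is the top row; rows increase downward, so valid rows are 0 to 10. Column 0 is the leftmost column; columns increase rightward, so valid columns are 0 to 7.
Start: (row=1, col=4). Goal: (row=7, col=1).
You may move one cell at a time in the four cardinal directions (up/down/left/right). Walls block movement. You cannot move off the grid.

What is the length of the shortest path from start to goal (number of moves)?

Answer: Shortest path length: 9

Derivation:
BFS from (row=1, col=4) until reaching (row=7, col=1):
  Distance 0: (row=1, col=4)
  Distance 1: (row=0, col=4), (row=1, col=3), (row=1, col=5), (row=2, col=4)
  Distance 2: (row=0, col=3), (row=0, col=5), (row=1, col=2), (row=1, col=6), (row=2, col=3), (row=2, col=5), (row=3, col=4)
  Distance 3: (row=0, col=2), (row=0, col=6), (row=1, col=1), (row=1, col=7), (row=2, col=6), (row=3, col=3), (row=3, col=5), (row=4, col=4)
  Distance 4: (row=0, col=1), (row=0, col=7), (row=1, col=0), (row=2, col=1), (row=2, col=7), (row=3, col=2), (row=3, col=6), (row=4, col=3), (row=4, col=5), (row=5, col=4)
  Distance 5: (row=0, col=0), (row=2, col=0), (row=3, col=1), (row=3, col=7), (row=4, col=2), (row=4, col=6), (row=5, col=3), (row=5, col=5), (row=6, col=4)
  Distance 6: (row=3, col=0), (row=4, col=1), (row=4, col=7), (row=5, col=2), (row=5, col=6), (row=6, col=3), (row=6, col=5), (row=7, col=4)
  Distance 7: (row=4, col=0), (row=5, col=1), (row=5, col=7), (row=6, col=2), (row=6, col=6), (row=7, col=3), (row=7, col=5), (row=8, col=4)
  Distance 8: (row=5, col=0), (row=6, col=1), (row=6, col=7), (row=7, col=2), (row=7, col=6), (row=8, col=3), (row=8, col=5), (row=9, col=4)
  Distance 9: (row=6, col=0), (row=7, col=1), (row=7, col=7), (row=8, col=2), (row=8, col=6), (row=9, col=3), (row=9, col=5), (row=10, col=4)  <- goal reached here
One shortest path (9 moves): (row=1, col=4) -> (row=1, col=3) -> (row=1, col=2) -> (row=1, col=1) -> (row=2, col=1) -> (row=3, col=1) -> (row=4, col=1) -> (row=5, col=1) -> (row=6, col=1) -> (row=7, col=1)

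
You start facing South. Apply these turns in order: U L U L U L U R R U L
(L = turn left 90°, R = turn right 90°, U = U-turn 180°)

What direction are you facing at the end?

Start: South
  U (U-turn (180°)) -> North
  L (left (90° counter-clockwise)) -> West
  U (U-turn (180°)) -> East
  L (left (90° counter-clockwise)) -> North
  U (U-turn (180°)) -> South
  L (left (90° counter-clockwise)) -> East
  U (U-turn (180°)) -> West
  R (right (90° clockwise)) -> North
  R (right (90° clockwise)) -> East
  U (U-turn (180°)) -> West
  L (left (90° counter-clockwise)) -> South
Final: South

Answer: Final heading: South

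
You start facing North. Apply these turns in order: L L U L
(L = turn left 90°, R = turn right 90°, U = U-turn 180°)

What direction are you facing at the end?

Start: North
  L (left (90° counter-clockwise)) -> West
  L (left (90° counter-clockwise)) -> South
  U (U-turn (180°)) -> North
  L (left (90° counter-clockwise)) -> West
Final: West

Answer: Final heading: West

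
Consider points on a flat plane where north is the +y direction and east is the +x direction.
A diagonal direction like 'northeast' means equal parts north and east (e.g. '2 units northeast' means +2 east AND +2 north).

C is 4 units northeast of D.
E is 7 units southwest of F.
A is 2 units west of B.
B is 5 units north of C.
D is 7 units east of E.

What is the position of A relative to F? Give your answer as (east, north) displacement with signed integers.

Place F at the origin (east=0, north=0).
  E is 7 units southwest of F: delta (east=-7, north=-7); E at (east=-7, north=-7).
  D is 7 units east of E: delta (east=+7, north=+0); D at (east=0, north=-7).
  C is 4 units northeast of D: delta (east=+4, north=+4); C at (east=4, north=-3).
  B is 5 units north of C: delta (east=+0, north=+5); B at (east=4, north=2).
  A is 2 units west of B: delta (east=-2, north=+0); A at (east=2, north=2).
Therefore A relative to F: (east=2, north=2).

Answer: A is at (east=2, north=2) relative to F.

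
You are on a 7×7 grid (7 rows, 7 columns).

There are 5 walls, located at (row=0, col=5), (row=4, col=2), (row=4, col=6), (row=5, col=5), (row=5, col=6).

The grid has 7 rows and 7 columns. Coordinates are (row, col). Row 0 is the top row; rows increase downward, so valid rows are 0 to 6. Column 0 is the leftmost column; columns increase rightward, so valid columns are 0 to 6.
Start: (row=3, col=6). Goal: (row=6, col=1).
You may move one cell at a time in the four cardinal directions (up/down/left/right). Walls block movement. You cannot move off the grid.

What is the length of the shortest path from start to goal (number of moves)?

BFS from (row=3, col=6) until reaching (row=6, col=1):
  Distance 0: (row=3, col=6)
  Distance 1: (row=2, col=6), (row=3, col=5)
  Distance 2: (row=1, col=6), (row=2, col=5), (row=3, col=4), (row=4, col=5)
  Distance 3: (row=0, col=6), (row=1, col=5), (row=2, col=4), (row=3, col=3), (row=4, col=4)
  Distance 4: (row=1, col=4), (row=2, col=3), (row=3, col=2), (row=4, col=3), (row=5, col=4)
  Distance 5: (row=0, col=4), (row=1, col=3), (row=2, col=2), (row=3, col=1), (row=5, col=3), (row=6, col=4)
  Distance 6: (row=0, col=3), (row=1, col=2), (row=2, col=1), (row=3, col=0), (row=4, col=1), (row=5, col=2), (row=6, col=3), (row=6, col=5)
  Distance 7: (row=0, col=2), (row=1, col=1), (row=2, col=0), (row=4, col=0), (row=5, col=1), (row=6, col=2), (row=6, col=6)
  Distance 8: (row=0, col=1), (row=1, col=0), (row=5, col=0), (row=6, col=1)  <- goal reached here
One shortest path (8 moves): (row=3, col=6) -> (row=3, col=5) -> (row=3, col=4) -> (row=3, col=3) -> (row=3, col=2) -> (row=3, col=1) -> (row=4, col=1) -> (row=5, col=1) -> (row=6, col=1)

Answer: Shortest path length: 8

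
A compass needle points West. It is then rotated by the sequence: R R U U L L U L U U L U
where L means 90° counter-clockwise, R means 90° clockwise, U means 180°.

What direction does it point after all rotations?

Start: West
  R (right (90° clockwise)) -> North
  R (right (90° clockwise)) -> East
  U (U-turn (180°)) -> West
  U (U-turn (180°)) -> East
  L (left (90° counter-clockwise)) -> North
  L (left (90° counter-clockwise)) -> West
  U (U-turn (180°)) -> East
  L (left (90° counter-clockwise)) -> North
  U (U-turn (180°)) -> South
  U (U-turn (180°)) -> North
  L (left (90° counter-clockwise)) -> West
  U (U-turn (180°)) -> East
Final: East

Answer: Final heading: East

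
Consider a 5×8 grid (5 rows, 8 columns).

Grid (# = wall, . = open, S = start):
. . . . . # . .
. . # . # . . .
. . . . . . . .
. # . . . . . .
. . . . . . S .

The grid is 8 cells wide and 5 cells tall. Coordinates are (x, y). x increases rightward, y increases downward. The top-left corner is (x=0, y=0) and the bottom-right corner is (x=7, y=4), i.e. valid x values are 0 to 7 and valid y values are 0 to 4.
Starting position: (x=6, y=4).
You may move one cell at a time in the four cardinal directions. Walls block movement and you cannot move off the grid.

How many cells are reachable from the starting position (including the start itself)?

Answer: Reachable cells: 36

Derivation:
BFS flood-fill from (x=6, y=4):
  Distance 0: (x=6, y=4)
  Distance 1: (x=6, y=3), (x=5, y=4), (x=7, y=4)
  Distance 2: (x=6, y=2), (x=5, y=3), (x=7, y=3), (x=4, y=4)
  Distance 3: (x=6, y=1), (x=5, y=2), (x=7, y=2), (x=4, y=3), (x=3, y=4)
  Distance 4: (x=6, y=0), (x=5, y=1), (x=7, y=1), (x=4, y=2), (x=3, y=3), (x=2, y=4)
  Distance 5: (x=7, y=0), (x=3, y=2), (x=2, y=3), (x=1, y=4)
  Distance 6: (x=3, y=1), (x=2, y=2), (x=0, y=4)
  Distance 7: (x=3, y=0), (x=1, y=2), (x=0, y=3)
  Distance 8: (x=2, y=0), (x=4, y=0), (x=1, y=1), (x=0, y=2)
  Distance 9: (x=1, y=0), (x=0, y=1)
  Distance 10: (x=0, y=0)
Total reachable: 36 (grid has 36 open cells total)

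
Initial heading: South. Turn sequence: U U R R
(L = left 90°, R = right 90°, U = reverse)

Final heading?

Start: South
  U (U-turn (180°)) -> North
  U (U-turn (180°)) -> South
  R (right (90° clockwise)) -> West
  R (right (90° clockwise)) -> North
Final: North

Answer: Final heading: North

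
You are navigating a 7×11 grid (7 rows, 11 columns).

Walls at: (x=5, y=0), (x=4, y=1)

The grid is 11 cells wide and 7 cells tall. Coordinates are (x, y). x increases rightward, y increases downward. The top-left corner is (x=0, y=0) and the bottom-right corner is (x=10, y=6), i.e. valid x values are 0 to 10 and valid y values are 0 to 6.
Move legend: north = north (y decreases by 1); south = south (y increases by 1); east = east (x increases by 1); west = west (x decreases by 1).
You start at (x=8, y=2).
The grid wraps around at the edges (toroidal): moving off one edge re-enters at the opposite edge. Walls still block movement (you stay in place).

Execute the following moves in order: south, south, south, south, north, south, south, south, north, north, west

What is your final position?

Start: (x=8, y=2)
  south (south): (x=8, y=2) -> (x=8, y=3)
  south (south): (x=8, y=3) -> (x=8, y=4)
  south (south): (x=8, y=4) -> (x=8, y=5)
  south (south): (x=8, y=5) -> (x=8, y=6)
  north (north): (x=8, y=6) -> (x=8, y=5)
  south (south): (x=8, y=5) -> (x=8, y=6)
  south (south): (x=8, y=6) -> (x=8, y=0)
  south (south): (x=8, y=0) -> (x=8, y=1)
  north (north): (x=8, y=1) -> (x=8, y=0)
  north (north): (x=8, y=0) -> (x=8, y=6)
  west (west): (x=8, y=6) -> (x=7, y=6)
Final: (x=7, y=6)

Answer: Final position: (x=7, y=6)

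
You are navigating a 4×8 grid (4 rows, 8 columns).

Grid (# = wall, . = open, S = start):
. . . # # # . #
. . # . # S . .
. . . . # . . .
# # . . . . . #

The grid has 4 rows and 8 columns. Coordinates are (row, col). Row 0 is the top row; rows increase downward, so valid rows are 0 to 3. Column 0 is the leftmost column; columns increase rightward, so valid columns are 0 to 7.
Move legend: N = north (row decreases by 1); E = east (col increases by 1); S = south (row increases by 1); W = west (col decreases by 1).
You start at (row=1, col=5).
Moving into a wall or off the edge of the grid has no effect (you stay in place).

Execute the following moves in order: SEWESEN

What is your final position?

Start: (row=1, col=5)
  S (south): (row=1, col=5) -> (row=2, col=5)
  E (east): (row=2, col=5) -> (row=2, col=6)
  W (west): (row=2, col=6) -> (row=2, col=5)
  E (east): (row=2, col=5) -> (row=2, col=6)
  S (south): (row=2, col=6) -> (row=3, col=6)
  E (east): blocked, stay at (row=3, col=6)
  N (north): (row=3, col=6) -> (row=2, col=6)
Final: (row=2, col=6)

Answer: Final position: (row=2, col=6)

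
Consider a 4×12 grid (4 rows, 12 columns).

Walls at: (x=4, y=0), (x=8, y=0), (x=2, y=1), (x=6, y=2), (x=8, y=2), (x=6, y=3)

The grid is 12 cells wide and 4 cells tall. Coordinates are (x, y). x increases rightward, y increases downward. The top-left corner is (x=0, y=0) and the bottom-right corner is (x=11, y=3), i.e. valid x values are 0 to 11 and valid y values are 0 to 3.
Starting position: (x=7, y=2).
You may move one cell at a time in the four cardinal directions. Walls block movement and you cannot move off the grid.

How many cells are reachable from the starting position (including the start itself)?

BFS flood-fill from (x=7, y=2):
  Distance 0: (x=7, y=2)
  Distance 1: (x=7, y=1), (x=7, y=3)
  Distance 2: (x=7, y=0), (x=6, y=1), (x=8, y=1), (x=8, y=3)
  Distance 3: (x=6, y=0), (x=5, y=1), (x=9, y=1), (x=9, y=3)
  Distance 4: (x=5, y=0), (x=9, y=0), (x=4, y=1), (x=10, y=1), (x=5, y=2), (x=9, y=2), (x=10, y=3)
  Distance 5: (x=10, y=0), (x=3, y=1), (x=11, y=1), (x=4, y=2), (x=10, y=2), (x=5, y=3), (x=11, y=3)
  Distance 6: (x=3, y=0), (x=11, y=0), (x=3, y=2), (x=11, y=2), (x=4, y=3)
  Distance 7: (x=2, y=0), (x=2, y=2), (x=3, y=3)
  Distance 8: (x=1, y=0), (x=1, y=2), (x=2, y=3)
  Distance 9: (x=0, y=0), (x=1, y=1), (x=0, y=2), (x=1, y=3)
  Distance 10: (x=0, y=1), (x=0, y=3)
Total reachable: 42 (grid has 42 open cells total)

Answer: Reachable cells: 42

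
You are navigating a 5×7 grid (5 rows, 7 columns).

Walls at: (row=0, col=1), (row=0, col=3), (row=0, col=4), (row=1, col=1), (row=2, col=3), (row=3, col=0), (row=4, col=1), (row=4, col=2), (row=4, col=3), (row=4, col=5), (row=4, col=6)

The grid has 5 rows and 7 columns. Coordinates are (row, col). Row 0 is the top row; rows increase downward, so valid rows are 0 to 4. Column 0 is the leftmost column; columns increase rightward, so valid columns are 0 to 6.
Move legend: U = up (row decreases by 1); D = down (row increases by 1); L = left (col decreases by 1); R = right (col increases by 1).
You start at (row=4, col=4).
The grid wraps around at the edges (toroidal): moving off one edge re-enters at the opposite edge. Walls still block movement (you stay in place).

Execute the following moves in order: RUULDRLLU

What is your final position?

Start: (row=4, col=4)
  R (right): blocked, stay at (row=4, col=4)
  U (up): (row=4, col=4) -> (row=3, col=4)
  U (up): (row=3, col=4) -> (row=2, col=4)
  L (left): blocked, stay at (row=2, col=4)
  D (down): (row=2, col=4) -> (row=3, col=4)
  R (right): (row=3, col=4) -> (row=3, col=5)
  L (left): (row=3, col=5) -> (row=3, col=4)
  L (left): (row=3, col=4) -> (row=3, col=3)
  U (up): blocked, stay at (row=3, col=3)
Final: (row=3, col=3)

Answer: Final position: (row=3, col=3)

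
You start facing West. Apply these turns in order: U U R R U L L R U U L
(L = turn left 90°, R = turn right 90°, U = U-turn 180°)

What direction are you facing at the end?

Answer: Final heading: East

Derivation:
Start: West
  U (U-turn (180°)) -> East
  U (U-turn (180°)) -> West
  R (right (90° clockwise)) -> North
  R (right (90° clockwise)) -> East
  U (U-turn (180°)) -> West
  L (left (90° counter-clockwise)) -> South
  L (left (90° counter-clockwise)) -> East
  R (right (90° clockwise)) -> South
  U (U-turn (180°)) -> North
  U (U-turn (180°)) -> South
  L (left (90° counter-clockwise)) -> East
Final: East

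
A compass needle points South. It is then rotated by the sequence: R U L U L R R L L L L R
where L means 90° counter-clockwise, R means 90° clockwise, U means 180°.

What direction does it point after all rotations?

Start: South
  R (right (90° clockwise)) -> West
  U (U-turn (180°)) -> East
  L (left (90° counter-clockwise)) -> North
  U (U-turn (180°)) -> South
  L (left (90° counter-clockwise)) -> East
  R (right (90° clockwise)) -> South
  R (right (90° clockwise)) -> West
  L (left (90° counter-clockwise)) -> South
  L (left (90° counter-clockwise)) -> East
  L (left (90° counter-clockwise)) -> North
  L (left (90° counter-clockwise)) -> West
  R (right (90° clockwise)) -> North
Final: North

Answer: Final heading: North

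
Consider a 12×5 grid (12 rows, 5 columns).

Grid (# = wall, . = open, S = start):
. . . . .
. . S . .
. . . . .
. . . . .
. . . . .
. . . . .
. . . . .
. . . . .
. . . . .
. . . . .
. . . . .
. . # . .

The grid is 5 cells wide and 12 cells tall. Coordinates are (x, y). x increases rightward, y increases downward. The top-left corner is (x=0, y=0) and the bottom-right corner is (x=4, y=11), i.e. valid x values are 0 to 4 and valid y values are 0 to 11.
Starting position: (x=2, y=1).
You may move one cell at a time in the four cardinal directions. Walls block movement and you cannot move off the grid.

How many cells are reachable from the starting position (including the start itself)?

BFS flood-fill from (x=2, y=1):
  Distance 0: (x=2, y=1)
  Distance 1: (x=2, y=0), (x=1, y=1), (x=3, y=1), (x=2, y=2)
  Distance 2: (x=1, y=0), (x=3, y=0), (x=0, y=1), (x=4, y=1), (x=1, y=2), (x=3, y=2), (x=2, y=3)
  Distance 3: (x=0, y=0), (x=4, y=0), (x=0, y=2), (x=4, y=2), (x=1, y=3), (x=3, y=3), (x=2, y=4)
  Distance 4: (x=0, y=3), (x=4, y=3), (x=1, y=4), (x=3, y=4), (x=2, y=5)
  Distance 5: (x=0, y=4), (x=4, y=4), (x=1, y=5), (x=3, y=5), (x=2, y=6)
  Distance 6: (x=0, y=5), (x=4, y=5), (x=1, y=6), (x=3, y=6), (x=2, y=7)
  Distance 7: (x=0, y=6), (x=4, y=6), (x=1, y=7), (x=3, y=7), (x=2, y=8)
  Distance 8: (x=0, y=7), (x=4, y=7), (x=1, y=8), (x=3, y=8), (x=2, y=9)
  Distance 9: (x=0, y=8), (x=4, y=8), (x=1, y=9), (x=3, y=9), (x=2, y=10)
  Distance 10: (x=0, y=9), (x=4, y=9), (x=1, y=10), (x=3, y=10)
  Distance 11: (x=0, y=10), (x=4, y=10), (x=1, y=11), (x=3, y=11)
  Distance 12: (x=0, y=11), (x=4, y=11)
Total reachable: 59 (grid has 59 open cells total)

Answer: Reachable cells: 59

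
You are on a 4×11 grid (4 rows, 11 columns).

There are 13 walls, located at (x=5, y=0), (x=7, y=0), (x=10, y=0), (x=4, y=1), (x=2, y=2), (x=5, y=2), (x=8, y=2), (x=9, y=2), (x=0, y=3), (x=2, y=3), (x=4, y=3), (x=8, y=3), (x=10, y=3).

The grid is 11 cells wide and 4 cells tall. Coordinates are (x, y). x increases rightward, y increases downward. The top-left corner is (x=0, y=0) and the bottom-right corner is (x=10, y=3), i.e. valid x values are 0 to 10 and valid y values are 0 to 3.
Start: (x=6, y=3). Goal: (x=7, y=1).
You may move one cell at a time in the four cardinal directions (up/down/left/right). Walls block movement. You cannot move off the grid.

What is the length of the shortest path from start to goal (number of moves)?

BFS from (x=6, y=3) until reaching (x=7, y=1):
  Distance 0: (x=6, y=3)
  Distance 1: (x=6, y=2), (x=5, y=3), (x=7, y=3)
  Distance 2: (x=6, y=1), (x=7, y=2)
  Distance 3: (x=6, y=0), (x=5, y=1), (x=7, y=1)  <- goal reached here
One shortest path (3 moves): (x=6, y=3) -> (x=7, y=3) -> (x=7, y=2) -> (x=7, y=1)

Answer: Shortest path length: 3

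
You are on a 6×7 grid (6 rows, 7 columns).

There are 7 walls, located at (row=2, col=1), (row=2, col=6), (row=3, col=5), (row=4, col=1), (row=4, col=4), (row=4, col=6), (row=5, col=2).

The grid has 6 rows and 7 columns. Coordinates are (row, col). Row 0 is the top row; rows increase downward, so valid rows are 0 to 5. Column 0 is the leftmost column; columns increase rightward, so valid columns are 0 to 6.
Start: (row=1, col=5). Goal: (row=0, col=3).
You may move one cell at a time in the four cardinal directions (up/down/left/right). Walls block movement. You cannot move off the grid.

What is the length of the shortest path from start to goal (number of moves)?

Answer: Shortest path length: 3

Derivation:
BFS from (row=1, col=5) until reaching (row=0, col=3):
  Distance 0: (row=1, col=5)
  Distance 1: (row=0, col=5), (row=1, col=4), (row=1, col=6), (row=2, col=5)
  Distance 2: (row=0, col=4), (row=0, col=6), (row=1, col=3), (row=2, col=4)
  Distance 3: (row=0, col=3), (row=1, col=2), (row=2, col=3), (row=3, col=4)  <- goal reached here
One shortest path (3 moves): (row=1, col=5) -> (row=1, col=4) -> (row=1, col=3) -> (row=0, col=3)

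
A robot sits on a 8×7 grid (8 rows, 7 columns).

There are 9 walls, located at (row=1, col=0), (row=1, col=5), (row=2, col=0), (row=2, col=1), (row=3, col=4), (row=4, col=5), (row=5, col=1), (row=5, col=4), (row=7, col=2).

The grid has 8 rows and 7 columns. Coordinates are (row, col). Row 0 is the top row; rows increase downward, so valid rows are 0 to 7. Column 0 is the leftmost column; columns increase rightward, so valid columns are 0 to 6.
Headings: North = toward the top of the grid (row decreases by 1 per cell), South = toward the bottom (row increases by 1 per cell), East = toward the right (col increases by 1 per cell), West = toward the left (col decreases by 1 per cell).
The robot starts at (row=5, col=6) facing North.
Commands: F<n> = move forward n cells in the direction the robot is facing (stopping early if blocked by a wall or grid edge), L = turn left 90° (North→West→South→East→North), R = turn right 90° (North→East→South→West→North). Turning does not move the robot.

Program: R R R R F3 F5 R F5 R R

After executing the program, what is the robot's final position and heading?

Start: (row=5, col=6), facing North
  R: turn right, now facing East
  R: turn right, now facing South
  R: turn right, now facing West
  R: turn right, now facing North
  F3: move forward 3, now at (row=2, col=6)
  F5: move forward 2/5 (blocked), now at (row=0, col=6)
  R: turn right, now facing East
  F5: move forward 0/5 (blocked), now at (row=0, col=6)
  R: turn right, now facing South
  R: turn right, now facing West
Final: (row=0, col=6), facing West

Answer: Final position: (row=0, col=6), facing West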